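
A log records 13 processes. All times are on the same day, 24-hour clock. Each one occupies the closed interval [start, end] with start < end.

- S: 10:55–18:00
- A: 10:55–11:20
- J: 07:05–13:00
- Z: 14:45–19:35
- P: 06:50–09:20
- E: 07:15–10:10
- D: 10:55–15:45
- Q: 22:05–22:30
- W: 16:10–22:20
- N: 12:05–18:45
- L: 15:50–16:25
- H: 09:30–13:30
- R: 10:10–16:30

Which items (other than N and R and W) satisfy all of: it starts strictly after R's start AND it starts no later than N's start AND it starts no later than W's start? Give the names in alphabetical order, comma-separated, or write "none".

A, D, S

Conditions: its start is strictly after R's start (X.start > 10:10) AND its start is no later than N's start (X.start <= 12:05) AND its start is no later than W's start (X.start <= 16:10).
A: start 10:55 > 10:10? ✓; start 10:55 <= 12:05? ✓; start 10:55 <= 16:10? ✓ → yes.
D: start 10:55 > 10:10? ✓; start 10:55 <= 12:05? ✓; start 10:55 <= 16:10? ✓ → yes.
E: start 07:15 > 10:10? ✗; start 07:15 <= 12:05? ✓; start 07:15 <= 16:10? ✓ → no.
H: start 09:30 > 10:10? ✗; start 09:30 <= 12:05? ✓; start 09:30 <= 16:10? ✓ → no.
J: start 07:05 > 10:10? ✗; start 07:05 <= 12:05? ✓; start 07:05 <= 16:10? ✓ → no.
L: start 15:50 > 10:10? ✓; start 15:50 <= 12:05? ✗; start 15:50 <= 16:10? ✓ → no.
P: start 06:50 > 10:10? ✗; start 06:50 <= 12:05? ✓; start 06:50 <= 16:10? ✓ → no.
Q: start 22:05 > 10:10? ✓; start 22:05 <= 12:05? ✗; start 22:05 <= 16:10? ✗ → no.
S: start 10:55 > 10:10? ✓; start 10:55 <= 12:05? ✓; start 10:55 <= 16:10? ✓ → yes.
Z: start 14:45 > 10:10? ✓; start 14:45 <= 12:05? ✗; start 14:45 <= 16:10? ✓ → no.
Result: A, D, S.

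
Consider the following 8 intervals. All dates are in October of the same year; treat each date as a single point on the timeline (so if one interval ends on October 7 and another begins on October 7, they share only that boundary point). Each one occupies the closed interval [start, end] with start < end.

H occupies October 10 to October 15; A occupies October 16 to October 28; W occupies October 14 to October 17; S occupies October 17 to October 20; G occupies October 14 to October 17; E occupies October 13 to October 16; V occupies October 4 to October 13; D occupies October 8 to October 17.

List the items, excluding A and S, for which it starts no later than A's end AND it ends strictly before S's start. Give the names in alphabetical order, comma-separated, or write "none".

E, H, V

Conditions: its start is no later than A's end (X.start <= October 28) AND its end is strictly before S's start (X.end < October 17).
D: start October 8 <= October 28? ✓; end October 17 < October 17? ✗ → no.
E: start October 13 <= October 28? ✓; end October 16 < October 17? ✓ → yes.
G: start October 14 <= October 28? ✓; end October 17 < October 17? ✗ → no.
H: start October 10 <= October 28? ✓; end October 15 < October 17? ✓ → yes.
V: start October 4 <= October 28? ✓; end October 13 < October 17? ✓ → yes.
W: start October 14 <= October 28? ✓; end October 17 < October 17? ✗ → no.
Result: E, H, V.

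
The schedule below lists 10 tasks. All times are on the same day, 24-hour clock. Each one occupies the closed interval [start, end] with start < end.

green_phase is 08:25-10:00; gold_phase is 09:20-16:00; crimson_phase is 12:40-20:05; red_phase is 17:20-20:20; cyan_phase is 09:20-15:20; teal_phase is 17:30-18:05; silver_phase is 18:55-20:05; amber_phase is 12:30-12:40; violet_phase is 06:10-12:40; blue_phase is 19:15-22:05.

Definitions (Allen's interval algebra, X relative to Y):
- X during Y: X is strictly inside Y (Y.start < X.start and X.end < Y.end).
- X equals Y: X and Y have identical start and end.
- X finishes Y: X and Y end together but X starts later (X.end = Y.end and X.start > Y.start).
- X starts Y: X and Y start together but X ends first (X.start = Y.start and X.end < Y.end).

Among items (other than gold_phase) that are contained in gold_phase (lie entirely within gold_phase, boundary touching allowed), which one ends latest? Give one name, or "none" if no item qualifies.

cyan_phase

Target gold_phase = [09:20, 16:00].
amber_phase [12:30, 12:40] → during → candidate.
blue_phase [19:15, 22:05] → after → excluded.
crimson_phase [12:40, 20:05] → overlapped-by → excluded.
cyan_phase [09:20, 15:20] → starts → candidate.
green_phase [08:25, 10:00] → overlaps → excluded.
red_phase [17:20, 20:20] → after → excluded.
silver_phase [18:55, 20:05] → after → excluded.
teal_phase [17:30, 18:05] → after → excluded.
violet_phase [06:10, 12:40] → overlaps → excluded.
Among candidates, latest end is 15:20 → cyan_phase.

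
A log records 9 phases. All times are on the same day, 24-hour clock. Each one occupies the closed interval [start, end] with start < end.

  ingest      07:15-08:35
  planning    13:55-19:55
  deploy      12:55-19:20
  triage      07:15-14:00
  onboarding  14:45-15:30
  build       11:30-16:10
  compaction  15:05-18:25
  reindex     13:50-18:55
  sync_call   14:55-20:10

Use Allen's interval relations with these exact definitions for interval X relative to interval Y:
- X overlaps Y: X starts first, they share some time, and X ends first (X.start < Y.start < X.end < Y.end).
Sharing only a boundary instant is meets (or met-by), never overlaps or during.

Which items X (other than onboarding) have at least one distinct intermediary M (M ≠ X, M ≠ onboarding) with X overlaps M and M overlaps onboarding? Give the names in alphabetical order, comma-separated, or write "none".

Target onboarding = [14:45, 15:30].
Intermediaries M with M overlaps onboarding: none.
Union: none.

none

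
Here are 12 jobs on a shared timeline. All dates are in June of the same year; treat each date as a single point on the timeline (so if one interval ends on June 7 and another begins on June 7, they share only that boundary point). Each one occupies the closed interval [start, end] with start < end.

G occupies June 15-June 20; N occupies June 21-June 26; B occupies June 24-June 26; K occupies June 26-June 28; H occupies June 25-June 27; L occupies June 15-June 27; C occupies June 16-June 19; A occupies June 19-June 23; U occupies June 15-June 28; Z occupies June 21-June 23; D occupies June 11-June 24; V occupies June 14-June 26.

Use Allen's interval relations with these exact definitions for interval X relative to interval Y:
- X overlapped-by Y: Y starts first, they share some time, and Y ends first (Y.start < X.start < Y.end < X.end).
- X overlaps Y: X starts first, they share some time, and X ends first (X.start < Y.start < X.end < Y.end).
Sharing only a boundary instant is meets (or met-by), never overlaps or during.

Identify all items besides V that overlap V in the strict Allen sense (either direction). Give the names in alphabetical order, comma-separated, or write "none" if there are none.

D, H, L, U

Target V = [June 14, June 26].
A [June 19, June 23] → during → no.
B [June 24, June 26] → finishes → no.
C [June 16, June 19] → during → no.
D [June 11, June 24] → overlaps → yes.
G [June 15, June 20] → during → no.
H [June 25, June 27] → overlapped-by → yes.
K [June 26, June 28] → met-by → no.
L [June 15, June 27] → overlapped-by → yes.
N [June 21, June 26] → finishes → no.
U [June 15, June 28] → overlapped-by → yes.
Z [June 21, June 23] → during → no.
Result: D, H, L, U.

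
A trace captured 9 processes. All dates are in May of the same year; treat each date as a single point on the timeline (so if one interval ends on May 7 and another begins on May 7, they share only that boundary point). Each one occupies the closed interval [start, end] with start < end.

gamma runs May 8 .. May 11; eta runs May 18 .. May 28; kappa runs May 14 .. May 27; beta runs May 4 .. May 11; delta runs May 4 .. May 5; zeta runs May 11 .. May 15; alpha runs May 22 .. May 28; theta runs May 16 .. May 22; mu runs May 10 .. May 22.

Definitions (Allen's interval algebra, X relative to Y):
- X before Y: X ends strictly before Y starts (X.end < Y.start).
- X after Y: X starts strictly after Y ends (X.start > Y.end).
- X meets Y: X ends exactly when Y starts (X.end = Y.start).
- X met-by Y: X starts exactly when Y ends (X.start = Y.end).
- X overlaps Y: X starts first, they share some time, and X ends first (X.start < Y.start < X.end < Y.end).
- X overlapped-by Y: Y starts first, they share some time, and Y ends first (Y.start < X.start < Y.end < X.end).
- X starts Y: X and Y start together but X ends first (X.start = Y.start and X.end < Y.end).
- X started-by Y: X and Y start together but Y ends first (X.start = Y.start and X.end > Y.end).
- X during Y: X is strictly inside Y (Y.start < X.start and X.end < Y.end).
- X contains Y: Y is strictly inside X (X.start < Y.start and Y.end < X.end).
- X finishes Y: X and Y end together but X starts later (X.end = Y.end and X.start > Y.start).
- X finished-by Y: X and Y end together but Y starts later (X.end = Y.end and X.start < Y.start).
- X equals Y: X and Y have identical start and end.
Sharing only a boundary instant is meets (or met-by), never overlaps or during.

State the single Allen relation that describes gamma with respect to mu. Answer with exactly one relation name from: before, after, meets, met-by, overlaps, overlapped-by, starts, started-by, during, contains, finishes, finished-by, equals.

gamma = [May 8, May 11]; mu = [May 10, May 22].
Compare endpoints: gamma.start < mu.start, gamma.start < mu.end, gamma.end > mu.start, gamma.end < mu.end.
That pattern is 'overlaps'.

overlaps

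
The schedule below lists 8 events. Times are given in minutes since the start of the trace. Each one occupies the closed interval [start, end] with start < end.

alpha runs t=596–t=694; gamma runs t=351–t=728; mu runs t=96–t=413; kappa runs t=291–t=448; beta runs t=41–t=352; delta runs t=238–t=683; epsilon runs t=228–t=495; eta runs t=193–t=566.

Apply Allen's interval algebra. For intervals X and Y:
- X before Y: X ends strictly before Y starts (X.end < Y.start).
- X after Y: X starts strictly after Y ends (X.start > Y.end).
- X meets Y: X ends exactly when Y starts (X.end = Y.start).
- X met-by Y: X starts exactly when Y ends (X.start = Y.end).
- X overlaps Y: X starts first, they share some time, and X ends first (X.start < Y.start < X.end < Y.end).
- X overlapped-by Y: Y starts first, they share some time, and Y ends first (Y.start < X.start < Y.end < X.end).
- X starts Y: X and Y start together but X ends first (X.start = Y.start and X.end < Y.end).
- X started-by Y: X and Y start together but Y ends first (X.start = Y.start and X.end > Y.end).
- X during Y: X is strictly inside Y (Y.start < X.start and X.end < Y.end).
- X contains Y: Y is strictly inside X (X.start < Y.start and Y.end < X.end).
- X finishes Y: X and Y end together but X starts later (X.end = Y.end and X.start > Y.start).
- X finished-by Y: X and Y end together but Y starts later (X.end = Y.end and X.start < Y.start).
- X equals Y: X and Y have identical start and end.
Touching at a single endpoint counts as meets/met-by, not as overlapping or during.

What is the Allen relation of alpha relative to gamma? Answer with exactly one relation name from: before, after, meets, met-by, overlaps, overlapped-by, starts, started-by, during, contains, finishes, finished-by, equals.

alpha = [t=596, t=694]; gamma = [t=351, t=728].
Compare endpoints: alpha.start > gamma.start, alpha.start < gamma.end, alpha.end > gamma.start, alpha.end < gamma.end.
That pattern is 'during'.

during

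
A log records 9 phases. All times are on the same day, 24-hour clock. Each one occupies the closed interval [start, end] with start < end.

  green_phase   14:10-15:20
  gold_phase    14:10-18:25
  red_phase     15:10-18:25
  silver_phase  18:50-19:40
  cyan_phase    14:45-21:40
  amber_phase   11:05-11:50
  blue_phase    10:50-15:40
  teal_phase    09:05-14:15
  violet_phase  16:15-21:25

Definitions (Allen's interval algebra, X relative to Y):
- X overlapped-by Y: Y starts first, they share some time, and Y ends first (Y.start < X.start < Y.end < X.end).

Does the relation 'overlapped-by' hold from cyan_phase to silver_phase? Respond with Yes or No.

No

cyan_phase = [14:45, 21:40], silver_phase = [18:50, 19:40].
Actual relation of cyan_phase to silver_phase: contains.
Asked whether 'overlapped-by' holds → No.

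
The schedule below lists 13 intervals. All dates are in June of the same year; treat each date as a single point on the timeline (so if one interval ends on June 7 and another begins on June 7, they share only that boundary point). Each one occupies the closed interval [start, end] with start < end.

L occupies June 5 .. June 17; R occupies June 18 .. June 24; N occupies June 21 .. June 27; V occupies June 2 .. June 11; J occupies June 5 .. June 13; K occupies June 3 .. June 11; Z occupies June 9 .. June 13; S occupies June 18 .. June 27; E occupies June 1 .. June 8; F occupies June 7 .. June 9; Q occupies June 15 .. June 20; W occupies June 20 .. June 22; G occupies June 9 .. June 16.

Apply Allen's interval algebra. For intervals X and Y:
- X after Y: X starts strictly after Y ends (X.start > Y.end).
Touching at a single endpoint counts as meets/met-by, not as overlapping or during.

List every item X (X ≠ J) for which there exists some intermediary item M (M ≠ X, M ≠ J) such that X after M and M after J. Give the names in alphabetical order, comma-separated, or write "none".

N

Target J = [June 5, June 13].
Intermediaries M with M after J: N, Q, R, S, W.
Via N — items with X after N: none.
Via Q — items with X after Q: N.
Via R — items with X after R: none.
Via S — items with X after S: none.
Via W — items with X after W: none.
Union: N.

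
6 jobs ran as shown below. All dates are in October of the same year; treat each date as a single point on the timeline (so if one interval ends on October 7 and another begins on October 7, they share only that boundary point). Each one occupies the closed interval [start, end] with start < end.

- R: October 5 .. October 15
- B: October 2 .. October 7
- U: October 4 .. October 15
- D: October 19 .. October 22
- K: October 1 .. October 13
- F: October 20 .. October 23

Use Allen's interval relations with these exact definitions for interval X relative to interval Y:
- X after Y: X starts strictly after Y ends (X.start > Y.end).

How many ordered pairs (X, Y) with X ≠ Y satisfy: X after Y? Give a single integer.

Checking all 30 ordered pairs for relation 'after'; matching pairs in alphabetical order:
(D, B): D after B ✓
(D, K): D after K ✓
(D, R): D after R ✓
(D, U): D after U ✓
(F, B): F after B ✓
(F, K): F after K ✓
(F, R): F after R ✓
(F, U): F after U ✓
Count: 8.

8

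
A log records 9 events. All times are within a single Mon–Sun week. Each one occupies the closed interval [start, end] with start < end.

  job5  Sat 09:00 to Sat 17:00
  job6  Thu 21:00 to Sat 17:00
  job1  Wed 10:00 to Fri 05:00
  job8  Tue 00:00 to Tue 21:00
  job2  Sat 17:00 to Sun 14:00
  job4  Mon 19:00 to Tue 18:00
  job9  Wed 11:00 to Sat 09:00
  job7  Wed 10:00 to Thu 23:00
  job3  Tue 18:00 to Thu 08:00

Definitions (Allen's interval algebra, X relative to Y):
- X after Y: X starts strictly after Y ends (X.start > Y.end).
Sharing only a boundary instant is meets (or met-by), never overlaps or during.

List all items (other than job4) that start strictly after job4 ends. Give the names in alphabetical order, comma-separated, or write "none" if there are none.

Target job4 = [Mon 19:00, Tue 18:00].
job1 [Wed 10:00, Fri 05:00] → after → yes.
job2 [Sat 17:00, Sun 14:00] → after → yes.
job3 [Tue 18:00, Thu 08:00] → met-by → no.
job5 [Sat 09:00, Sat 17:00] → after → yes.
job6 [Thu 21:00, Sat 17:00] → after → yes.
job7 [Wed 10:00, Thu 23:00] → after → yes.
job8 [Tue 00:00, Tue 21:00] → overlapped-by → no.
job9 [Wed 11:00, Sat 09:00] → after → yes.
Result: job1, job2, job5, job6, job7, job9.

job1, job2, job5, job6, job7, job9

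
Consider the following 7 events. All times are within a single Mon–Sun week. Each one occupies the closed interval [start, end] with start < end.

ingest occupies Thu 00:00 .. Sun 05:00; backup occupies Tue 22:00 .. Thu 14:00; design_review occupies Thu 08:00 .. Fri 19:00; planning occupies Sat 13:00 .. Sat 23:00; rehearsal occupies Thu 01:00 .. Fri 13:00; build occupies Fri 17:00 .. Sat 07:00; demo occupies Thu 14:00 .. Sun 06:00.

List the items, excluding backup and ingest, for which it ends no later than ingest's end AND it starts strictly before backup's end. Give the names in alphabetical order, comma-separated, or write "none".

Conditions: its end is no later than ingest's end (X.end <= Sun 05:00) AND its start is strictly before backup's end (X.start < Thu 14:00).
build: end Sat 07:00 <= Sun 05:00? ✓; start Fri 17:00 < Thu 14:00? ✗ → no.
demo: end Sun 06:00 <= Sun 05:00? ✗; start Thu 14:00 < Thu 14:00? ✗ → no.
design_review: end Fri 19:00 <= Sun 05:00? ✓; start Thu 08:00 < Thu 14:00? ✓ → yes.
planning: end Sat 23:00 <= Sun 05:00? ✓; start Sat 13:00 < Thu 14:00? ✗ → no.
rehearsal: end Fri 13:00 <= Sun 05:00? ✓; start Thu 01:00 < Thu 14:00? ✓ → yes.
Result: design_review, rehearsal.

design_review, rehearsal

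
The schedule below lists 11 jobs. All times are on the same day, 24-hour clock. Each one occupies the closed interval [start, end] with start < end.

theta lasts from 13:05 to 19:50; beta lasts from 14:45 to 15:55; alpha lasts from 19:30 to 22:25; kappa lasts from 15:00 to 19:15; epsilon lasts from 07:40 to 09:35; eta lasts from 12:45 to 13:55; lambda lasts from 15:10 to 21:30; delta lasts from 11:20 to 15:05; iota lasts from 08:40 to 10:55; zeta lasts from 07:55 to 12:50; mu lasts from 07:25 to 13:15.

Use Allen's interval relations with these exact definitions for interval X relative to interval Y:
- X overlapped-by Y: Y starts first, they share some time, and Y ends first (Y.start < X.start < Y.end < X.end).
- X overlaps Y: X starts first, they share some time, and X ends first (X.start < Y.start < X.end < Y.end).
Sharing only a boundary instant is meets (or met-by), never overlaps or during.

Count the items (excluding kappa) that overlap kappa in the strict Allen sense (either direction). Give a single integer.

3

Target kappa = [15:00, 19:15].
alpha [19:30, 22:25] → after → no.
beta [14:45, 15:55] → overlaps → counts.
delta [11:20, 15:05] → overlaps → counts.
epsilon [07:40, 09:35] → before → no.
eta [12:45, 13:55] → before → no.
iota [08:40, 10:55] → before → no.
lambda [15:10, 21:30] → overlapped-by → counts.
mu [07:25, 13:15] → before → no.
theta [13:05, 19:50] → contains → no.
zeta [07:55, 12:50] → before → no.
Total: 3.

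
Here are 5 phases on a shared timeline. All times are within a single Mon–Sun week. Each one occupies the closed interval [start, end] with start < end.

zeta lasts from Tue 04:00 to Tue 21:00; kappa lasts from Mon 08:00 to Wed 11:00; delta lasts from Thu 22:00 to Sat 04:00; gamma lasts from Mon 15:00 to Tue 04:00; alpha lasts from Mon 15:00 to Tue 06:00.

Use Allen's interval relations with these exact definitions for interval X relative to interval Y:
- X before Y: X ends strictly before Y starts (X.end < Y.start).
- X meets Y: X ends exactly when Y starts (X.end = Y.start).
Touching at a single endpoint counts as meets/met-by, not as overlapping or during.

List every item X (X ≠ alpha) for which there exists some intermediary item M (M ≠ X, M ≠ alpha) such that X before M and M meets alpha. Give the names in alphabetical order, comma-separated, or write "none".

none

Target alpha = [Mon 15:00, Tue 06:00].
Intermediaries M with M meets alpha: none.
Union: none.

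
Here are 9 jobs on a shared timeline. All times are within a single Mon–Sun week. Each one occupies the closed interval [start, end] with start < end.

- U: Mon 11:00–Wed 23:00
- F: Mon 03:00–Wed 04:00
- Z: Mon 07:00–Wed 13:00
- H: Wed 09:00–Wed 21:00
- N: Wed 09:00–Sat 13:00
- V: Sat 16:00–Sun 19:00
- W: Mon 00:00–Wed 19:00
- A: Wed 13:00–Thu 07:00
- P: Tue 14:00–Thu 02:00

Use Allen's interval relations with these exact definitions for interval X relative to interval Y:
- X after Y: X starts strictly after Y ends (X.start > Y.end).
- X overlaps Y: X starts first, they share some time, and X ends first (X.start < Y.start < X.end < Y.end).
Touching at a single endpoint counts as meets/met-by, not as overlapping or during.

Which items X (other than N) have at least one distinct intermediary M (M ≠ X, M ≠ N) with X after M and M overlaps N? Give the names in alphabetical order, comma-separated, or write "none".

Target N = [Wed 09:00, Sat 13:00].
Intermediaries M with M overlaps N: P, U, W, Z.
Via P — items with X after P: V.
Via U — items with X after U: V.
Via W — items with X after W: V.
Via Z — items with X after Z: V.
Union: V.

V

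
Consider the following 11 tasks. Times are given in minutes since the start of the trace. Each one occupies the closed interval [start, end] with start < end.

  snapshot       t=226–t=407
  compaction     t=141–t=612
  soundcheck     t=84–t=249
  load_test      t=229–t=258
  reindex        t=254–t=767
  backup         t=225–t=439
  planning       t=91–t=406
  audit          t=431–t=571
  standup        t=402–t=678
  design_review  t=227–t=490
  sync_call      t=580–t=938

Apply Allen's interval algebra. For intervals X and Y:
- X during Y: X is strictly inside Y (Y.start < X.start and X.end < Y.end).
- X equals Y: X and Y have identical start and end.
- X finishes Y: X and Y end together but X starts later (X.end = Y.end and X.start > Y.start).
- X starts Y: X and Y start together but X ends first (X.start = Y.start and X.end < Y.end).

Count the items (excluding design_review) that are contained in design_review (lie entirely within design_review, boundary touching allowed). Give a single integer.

1

Target design_review = [t=227, t=490].
audit [t=431, t=571] → overlapped-by → no.
backup [t=225, t=439] → overlaps → no.
compaction [t=141, t=612] → contains → no.
load_test [t=229, t=258] → during → counts.
planning [t=91, t=406] → overlaps → no.
reindex [t=254, t=767] → overlapped-by → no.
snapshot [t=226, t=407] → overlaps → no.
soundcheck [t=84, t=249] → overlaps → no.
standup [t=402, t=678] → overlapped-by → no.
sync_call [t=580, t=938] → after → no.
Total: 1.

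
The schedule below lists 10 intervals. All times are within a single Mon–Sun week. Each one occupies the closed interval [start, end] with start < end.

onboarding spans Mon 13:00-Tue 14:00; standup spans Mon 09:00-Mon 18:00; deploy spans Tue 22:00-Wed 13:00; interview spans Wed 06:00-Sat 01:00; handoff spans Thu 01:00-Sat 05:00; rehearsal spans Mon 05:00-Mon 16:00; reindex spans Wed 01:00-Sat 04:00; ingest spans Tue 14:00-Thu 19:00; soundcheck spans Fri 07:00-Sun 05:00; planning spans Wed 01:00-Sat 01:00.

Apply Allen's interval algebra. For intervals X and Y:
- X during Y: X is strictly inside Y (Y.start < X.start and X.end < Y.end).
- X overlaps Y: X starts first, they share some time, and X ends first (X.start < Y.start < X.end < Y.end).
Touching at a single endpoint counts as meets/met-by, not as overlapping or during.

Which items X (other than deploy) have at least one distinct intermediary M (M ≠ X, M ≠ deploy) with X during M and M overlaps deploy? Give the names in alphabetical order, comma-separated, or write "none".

none

Target deploy = [Tue 22:00, Wed 13:00].
Intermediaries M with M overlaps deploy: none.
Union: none.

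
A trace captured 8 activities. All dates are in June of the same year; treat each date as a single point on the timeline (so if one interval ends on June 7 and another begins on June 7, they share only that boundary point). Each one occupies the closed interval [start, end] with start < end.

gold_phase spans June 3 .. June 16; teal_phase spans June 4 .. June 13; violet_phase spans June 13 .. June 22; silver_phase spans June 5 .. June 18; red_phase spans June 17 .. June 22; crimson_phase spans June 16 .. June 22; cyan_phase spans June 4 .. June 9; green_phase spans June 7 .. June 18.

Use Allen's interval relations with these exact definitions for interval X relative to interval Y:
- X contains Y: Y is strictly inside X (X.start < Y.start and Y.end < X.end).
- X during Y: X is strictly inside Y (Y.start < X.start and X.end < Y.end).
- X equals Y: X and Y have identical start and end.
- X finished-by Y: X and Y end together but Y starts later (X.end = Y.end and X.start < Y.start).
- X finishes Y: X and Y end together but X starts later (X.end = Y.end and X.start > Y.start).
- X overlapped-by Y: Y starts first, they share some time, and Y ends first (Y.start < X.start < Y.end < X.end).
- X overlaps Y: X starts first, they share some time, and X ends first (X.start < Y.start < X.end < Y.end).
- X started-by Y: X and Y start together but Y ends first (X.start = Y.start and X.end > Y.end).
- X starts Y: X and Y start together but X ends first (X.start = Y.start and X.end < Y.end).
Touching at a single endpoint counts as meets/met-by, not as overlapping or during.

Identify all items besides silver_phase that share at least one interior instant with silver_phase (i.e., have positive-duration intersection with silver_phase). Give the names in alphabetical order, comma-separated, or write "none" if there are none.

Target silver_phase = [June 5, June 18].
crimson_phase [June 16, June 22] → overlapped-by → yes.
cyan_phase [June 4, June 9] → overlaps → yes.
gold_phase [June 3, June 16] → overlaps → yes.
green_phase [June 7, June 18] → finishes → yes.
red_phase [June 17, June 22] → overlapped-by → yes.
teal_phase [June 4, June 13] → overlaps → yes.
violet_phase [June 13, June 22] → overlapped-by → yes.
Result: crimson_phase, cyan_phase, gold_phase, green_phase, red_phase, teal_phase, violet_phase.

crimson_phase, cyan_phase, gold_phase, green_phase, red_phase, teal_phase, violet_phase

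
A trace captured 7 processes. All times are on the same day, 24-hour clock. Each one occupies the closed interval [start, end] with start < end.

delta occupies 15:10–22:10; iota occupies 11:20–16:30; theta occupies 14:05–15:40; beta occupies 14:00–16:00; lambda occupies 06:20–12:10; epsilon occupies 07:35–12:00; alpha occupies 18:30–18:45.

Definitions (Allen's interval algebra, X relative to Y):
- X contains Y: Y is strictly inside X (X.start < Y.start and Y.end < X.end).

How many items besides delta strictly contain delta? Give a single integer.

0

Target delta = [15:10, 22:10].
alpha [18:30, 18:45] → during → no.
beta [14:00, 16:00] → overlaps → no.
epsilon [07:35, 12:00] → before → no.
iota [11:20, 16:30] → overlaps → no.
lambda [06:20, 12:10] → before → no.
theta [14:05, 15:40] → overlaps → no.
Total: 0.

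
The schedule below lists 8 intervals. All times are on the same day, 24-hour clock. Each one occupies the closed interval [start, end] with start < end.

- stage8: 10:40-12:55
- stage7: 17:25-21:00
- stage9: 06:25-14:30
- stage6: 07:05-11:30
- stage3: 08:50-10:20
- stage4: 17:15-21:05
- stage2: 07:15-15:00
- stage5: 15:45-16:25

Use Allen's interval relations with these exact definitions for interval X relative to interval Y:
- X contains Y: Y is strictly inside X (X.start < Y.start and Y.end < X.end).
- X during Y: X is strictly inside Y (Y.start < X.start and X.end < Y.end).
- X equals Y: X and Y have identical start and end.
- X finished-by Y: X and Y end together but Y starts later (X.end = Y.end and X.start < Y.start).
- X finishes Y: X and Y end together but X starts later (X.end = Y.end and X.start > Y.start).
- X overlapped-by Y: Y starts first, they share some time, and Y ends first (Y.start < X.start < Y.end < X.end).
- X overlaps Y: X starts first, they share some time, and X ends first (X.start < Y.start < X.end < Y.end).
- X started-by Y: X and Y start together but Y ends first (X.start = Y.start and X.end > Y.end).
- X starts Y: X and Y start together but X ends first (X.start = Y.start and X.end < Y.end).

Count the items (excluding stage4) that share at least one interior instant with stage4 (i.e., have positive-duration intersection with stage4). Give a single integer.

1

Target stage4 = [17:15, 21:05].
stage2 [07:15, 15:00] → before → no.
stage3 [08:50, 10:20] → before → no.
stage5 [15:45, 16:25] → before → no.
stage6 [07:05, 11:30] → before → no.
stage7 [17:25, 21:00] → during → counts.
stage8 [10:40, 12:55] → before → no.
stage9 [06:25, 14:30] → before → no.
Total: 1.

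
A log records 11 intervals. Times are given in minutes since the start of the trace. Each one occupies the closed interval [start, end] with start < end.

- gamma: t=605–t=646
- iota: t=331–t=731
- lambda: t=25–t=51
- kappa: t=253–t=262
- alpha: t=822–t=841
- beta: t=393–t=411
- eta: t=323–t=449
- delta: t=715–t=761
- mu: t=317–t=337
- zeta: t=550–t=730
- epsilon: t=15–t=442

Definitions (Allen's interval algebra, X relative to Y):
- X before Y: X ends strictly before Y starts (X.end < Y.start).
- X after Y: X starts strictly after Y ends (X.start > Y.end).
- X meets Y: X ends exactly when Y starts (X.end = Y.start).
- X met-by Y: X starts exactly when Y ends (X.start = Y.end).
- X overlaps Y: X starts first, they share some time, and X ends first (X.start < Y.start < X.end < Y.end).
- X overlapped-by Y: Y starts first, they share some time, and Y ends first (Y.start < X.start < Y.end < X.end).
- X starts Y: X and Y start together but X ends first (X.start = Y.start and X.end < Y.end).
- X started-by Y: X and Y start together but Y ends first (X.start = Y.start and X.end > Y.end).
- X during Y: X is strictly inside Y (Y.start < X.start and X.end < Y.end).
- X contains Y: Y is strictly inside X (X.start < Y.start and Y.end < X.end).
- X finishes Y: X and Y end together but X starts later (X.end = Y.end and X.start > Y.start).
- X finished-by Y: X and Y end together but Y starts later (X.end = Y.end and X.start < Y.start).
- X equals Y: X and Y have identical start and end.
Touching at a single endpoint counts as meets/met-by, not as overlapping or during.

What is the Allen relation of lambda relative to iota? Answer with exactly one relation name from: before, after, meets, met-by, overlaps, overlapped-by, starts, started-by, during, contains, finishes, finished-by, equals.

lambda = [t=25, t=51]; iota = [t=331, t=731].
Compare endpoints: lambda.start < iota.start, lambda.start < iota.end, lambda.end < iota.start, lambda.end < iota.end.
That pattern is 'before'.

before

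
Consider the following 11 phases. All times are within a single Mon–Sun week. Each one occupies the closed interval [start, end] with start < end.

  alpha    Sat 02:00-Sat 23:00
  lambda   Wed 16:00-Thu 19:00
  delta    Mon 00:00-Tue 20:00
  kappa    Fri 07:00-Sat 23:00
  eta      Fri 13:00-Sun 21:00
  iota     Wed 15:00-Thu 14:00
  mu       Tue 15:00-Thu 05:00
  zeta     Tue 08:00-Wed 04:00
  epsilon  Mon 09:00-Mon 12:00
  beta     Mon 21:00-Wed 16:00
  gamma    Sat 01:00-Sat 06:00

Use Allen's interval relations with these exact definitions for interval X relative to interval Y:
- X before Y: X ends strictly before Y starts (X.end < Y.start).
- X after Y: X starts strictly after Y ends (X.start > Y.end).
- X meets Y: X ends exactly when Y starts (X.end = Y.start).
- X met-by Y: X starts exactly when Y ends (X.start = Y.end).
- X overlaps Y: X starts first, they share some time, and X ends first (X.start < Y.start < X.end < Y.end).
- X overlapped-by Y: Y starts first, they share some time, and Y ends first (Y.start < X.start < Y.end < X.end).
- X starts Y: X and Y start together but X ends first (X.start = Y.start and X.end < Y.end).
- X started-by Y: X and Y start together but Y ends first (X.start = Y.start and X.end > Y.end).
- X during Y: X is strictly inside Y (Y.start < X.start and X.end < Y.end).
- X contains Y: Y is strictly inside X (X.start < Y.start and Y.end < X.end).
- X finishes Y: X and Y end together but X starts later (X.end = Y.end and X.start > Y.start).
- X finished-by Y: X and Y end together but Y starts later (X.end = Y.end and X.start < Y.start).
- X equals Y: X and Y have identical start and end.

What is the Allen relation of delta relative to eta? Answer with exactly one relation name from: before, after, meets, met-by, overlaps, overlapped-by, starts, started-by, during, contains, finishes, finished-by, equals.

before

delta = [Mon 00:00, Tue 20:00]; eta = [Fri 13:00, Sun 21:00].
Compare endpoints: delta.start < eta.start, delta.start < eta.end, delta.end < eta.start, delta.end < eta.end.
That pattern is 'before'.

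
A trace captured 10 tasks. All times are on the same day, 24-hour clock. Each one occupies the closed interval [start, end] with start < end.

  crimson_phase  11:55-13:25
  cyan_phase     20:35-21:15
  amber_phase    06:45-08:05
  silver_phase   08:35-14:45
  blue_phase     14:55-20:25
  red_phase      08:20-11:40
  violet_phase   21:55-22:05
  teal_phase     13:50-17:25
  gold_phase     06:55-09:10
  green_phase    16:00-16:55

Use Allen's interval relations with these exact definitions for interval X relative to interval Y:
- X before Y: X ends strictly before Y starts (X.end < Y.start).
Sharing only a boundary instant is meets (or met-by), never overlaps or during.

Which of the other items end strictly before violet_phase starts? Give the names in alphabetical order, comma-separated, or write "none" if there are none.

amber_phase, blue_phase, crimson_phase, cyan_phase, gold_phase, green_phase, red_phase, silver_phase, teal_phase

Target violet_phase = [21:55, 22:05].
amber_phase [06:45, 08:05] → before → yes.
blue_phase [14:55, 20:25] → before → yes.
crimson_phase [11:55, 13:25] → before → yes.
cyan_phase [20:35, 21:15] → before → yes.
gold_phase [06:55, 09:10] → before → yes.
green_phase [16:00, 16:55] → before → yes.
red_phase [08:20, 11:40] → before → yes.
silver_phase [08:35, 14:45] → before → yes.
teal_phase [13:50, 17:25] → before → yes.
Result: amber_phase, blue_phase, crimson_phase, cyan_phase, gold_phase, green_phase, red_phase, silver_phase, teal_phase.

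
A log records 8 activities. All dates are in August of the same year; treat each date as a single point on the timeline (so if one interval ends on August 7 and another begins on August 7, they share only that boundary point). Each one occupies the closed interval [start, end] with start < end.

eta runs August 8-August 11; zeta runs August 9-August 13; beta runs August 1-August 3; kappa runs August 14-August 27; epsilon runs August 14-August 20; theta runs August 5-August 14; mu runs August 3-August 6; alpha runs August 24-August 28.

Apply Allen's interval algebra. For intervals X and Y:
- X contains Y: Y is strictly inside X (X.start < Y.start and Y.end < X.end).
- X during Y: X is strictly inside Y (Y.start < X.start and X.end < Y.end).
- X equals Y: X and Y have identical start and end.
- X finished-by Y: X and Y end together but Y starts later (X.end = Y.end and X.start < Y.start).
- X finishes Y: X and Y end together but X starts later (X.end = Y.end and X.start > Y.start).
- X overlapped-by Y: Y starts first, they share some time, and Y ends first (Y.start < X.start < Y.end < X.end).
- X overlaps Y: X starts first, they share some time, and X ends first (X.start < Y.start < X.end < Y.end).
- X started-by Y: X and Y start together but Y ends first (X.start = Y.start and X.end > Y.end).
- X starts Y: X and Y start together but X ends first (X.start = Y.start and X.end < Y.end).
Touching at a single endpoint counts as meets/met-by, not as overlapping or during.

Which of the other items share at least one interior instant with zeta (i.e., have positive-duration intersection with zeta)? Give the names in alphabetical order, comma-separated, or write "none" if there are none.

Target zeta = [August 9, August 13].
alpha [August 24, August 28] → after → no.
beta [August 1, August 3] → before → no.
epsilon [August 14, August 20] → after → no.
eta [August 8, August 11] → overlaps → yes.
kappa [August 14, August 27] → after → no.
mu [August 3, August 6] → before → no.
theta [August 5, August 14] → contains → yes.
Result: eta, theta.

eta, theta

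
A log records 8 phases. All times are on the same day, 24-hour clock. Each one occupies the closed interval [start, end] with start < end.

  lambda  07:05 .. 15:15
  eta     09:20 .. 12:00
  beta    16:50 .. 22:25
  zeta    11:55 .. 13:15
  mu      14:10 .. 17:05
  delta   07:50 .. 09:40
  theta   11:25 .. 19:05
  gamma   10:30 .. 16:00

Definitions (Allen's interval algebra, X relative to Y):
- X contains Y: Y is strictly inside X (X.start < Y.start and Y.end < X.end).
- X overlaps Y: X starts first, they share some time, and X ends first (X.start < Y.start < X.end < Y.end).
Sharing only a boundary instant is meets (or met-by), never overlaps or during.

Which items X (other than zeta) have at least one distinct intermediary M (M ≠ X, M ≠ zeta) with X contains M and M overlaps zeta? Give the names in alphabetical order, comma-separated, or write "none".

Target zeta = [11:55, 13:15].
Intermediaries M with M overlaps zeta: eta.
Via eta — items with X contains eta: lambda.
Union: lambda.

lambda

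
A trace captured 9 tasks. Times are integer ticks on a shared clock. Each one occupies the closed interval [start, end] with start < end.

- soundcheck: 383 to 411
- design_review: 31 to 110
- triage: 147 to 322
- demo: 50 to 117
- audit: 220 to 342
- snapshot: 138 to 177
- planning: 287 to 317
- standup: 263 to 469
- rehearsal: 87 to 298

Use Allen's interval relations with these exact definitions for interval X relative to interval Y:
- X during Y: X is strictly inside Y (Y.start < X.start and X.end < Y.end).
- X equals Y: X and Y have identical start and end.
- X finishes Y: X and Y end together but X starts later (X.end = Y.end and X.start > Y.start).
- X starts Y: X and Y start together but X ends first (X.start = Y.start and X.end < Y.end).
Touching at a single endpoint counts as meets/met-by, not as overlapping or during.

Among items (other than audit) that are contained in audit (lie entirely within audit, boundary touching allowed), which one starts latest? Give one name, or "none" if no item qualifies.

Target audit = [220, 342].
demo [50, 117] → before → excluded.
design_review [31, 110] → before → excluded.
planning [287, 317] → during → candidate.
rehearsal [87, 298] → overlaps → excluded.
snapshot [138, 177] → before → excluded.
soundcheck [383, 411] → after → excluded.
standup [263, 469] → overlapped-by → excluded.
triage [147, 322] → overlaps → excluded.
Among candidates, latest start is 287 → planning.

planning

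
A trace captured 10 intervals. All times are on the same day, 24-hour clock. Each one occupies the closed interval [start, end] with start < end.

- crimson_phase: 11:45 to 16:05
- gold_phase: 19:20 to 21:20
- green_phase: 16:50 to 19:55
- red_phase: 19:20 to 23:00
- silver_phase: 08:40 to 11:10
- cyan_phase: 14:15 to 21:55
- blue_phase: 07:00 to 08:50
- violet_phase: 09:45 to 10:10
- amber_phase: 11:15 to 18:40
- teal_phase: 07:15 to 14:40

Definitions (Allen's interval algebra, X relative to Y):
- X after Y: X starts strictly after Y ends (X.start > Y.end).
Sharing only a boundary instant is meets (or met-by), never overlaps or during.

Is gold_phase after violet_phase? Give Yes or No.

gold_phase = [19:20, 21:20], violet_phase = [09:45, 10:10].
Actual relation of gold_phase to violet_phase: after.
Asked whether 'after' holds → Yes.

Yes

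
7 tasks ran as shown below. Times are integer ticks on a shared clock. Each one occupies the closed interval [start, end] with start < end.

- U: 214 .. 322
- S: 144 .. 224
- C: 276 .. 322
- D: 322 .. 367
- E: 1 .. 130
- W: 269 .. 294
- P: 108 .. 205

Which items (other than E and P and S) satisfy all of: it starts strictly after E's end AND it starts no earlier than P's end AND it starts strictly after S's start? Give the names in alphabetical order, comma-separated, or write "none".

C, D, U, W

Conditions: its start is strictly after E's end (X.start > 130) AND its start is no earlier than P's end (X.start >= 205) AND its start is strictly after S's start (X.start > 144).
C: start 276 > 130? ✓; start 276 >= 205? ✓; start 276 > 144? ✓ → yes.
D: start 322 > 130? ✓; start 322 >= 205? ✓; start 322 > 144? ✓ → yes.
U: start 214 > 130? ✓; start 214 >= 205? ✓; start 214 > 144? ✓ → yes.
W: start 269 > 130? ✓; start 269 >= 205? ✓; start 269 > 144? ✓ → yes.
Result: C, D, U, W.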